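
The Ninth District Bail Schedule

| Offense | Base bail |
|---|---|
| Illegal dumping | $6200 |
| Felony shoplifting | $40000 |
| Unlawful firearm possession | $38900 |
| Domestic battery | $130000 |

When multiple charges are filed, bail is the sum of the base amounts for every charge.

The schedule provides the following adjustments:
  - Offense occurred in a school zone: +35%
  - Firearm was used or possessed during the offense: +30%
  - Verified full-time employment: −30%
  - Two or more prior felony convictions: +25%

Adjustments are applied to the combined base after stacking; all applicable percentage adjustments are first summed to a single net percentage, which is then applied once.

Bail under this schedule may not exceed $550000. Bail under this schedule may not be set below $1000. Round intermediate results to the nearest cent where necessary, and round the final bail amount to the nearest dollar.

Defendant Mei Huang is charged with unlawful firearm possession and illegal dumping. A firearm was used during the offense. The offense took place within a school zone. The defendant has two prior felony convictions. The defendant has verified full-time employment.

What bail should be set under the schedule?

$72160

Base amounts from the schedule: unlawful firearm possession $38900; illegal dumping $6200.
Stacking rule: sum of all bases. $38900 + $6200 = $45100.
Net percentage adjustment: +35% +30% −30% +25% = +60%. $45100 × 1.6 = $72160.
$72160 is within the $550000 maximum.
$72160 is at or above the $1000 minimum.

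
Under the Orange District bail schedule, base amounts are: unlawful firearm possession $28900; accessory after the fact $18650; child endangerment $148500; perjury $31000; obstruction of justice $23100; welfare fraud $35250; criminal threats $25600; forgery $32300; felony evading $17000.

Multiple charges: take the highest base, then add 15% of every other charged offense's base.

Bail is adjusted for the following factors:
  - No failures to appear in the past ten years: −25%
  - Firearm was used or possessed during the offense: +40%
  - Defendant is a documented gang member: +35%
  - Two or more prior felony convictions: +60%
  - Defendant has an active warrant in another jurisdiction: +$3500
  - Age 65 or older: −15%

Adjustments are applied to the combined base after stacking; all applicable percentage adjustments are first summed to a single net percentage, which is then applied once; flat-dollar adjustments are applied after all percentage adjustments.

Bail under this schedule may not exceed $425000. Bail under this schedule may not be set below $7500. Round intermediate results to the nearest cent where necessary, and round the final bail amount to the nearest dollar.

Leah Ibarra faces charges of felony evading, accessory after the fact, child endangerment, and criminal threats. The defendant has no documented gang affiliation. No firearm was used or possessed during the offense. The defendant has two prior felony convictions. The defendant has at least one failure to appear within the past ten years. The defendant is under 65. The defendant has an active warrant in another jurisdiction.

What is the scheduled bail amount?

$255800

Base amounts from the schedule: felony evading $17000; accessory after the fact $18650; child endangerment $148500; criminal threats $25600.
Stacking rule: highest base plus 15% of each additional charge. Highest is child endangerment at $148500. Additional: $17000 × 15% = $2550; $18650 × 15% = $2797.50; $25600 × 15% = $3840. Combined base = $148500 + $9187.50 = $157687.50.
Two or more prior felony convictions (+60%): $157687.50 × 1.6 = $252300.
Defendant has an active warrant in another jurisdiction (+$3500 flat): $252300 + $3500 = $255800.
$255800 is within the $425000 maximum.
$255800 is at or above the $7500 minimum.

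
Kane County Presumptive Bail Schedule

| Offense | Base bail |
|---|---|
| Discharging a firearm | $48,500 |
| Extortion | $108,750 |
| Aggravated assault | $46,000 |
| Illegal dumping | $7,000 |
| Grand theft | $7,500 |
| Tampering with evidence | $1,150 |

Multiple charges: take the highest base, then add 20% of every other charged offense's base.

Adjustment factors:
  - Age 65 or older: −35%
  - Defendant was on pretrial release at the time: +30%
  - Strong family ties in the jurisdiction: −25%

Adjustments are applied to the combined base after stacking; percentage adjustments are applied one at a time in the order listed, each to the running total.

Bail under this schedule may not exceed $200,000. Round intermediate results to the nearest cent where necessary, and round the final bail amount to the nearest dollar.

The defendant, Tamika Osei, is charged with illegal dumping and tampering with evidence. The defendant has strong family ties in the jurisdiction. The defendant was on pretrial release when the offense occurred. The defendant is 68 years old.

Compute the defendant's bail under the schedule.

$4,582

Base amounts from the schedule: illegal dumping $7,000; tampering with evidence $1,150.
Stacking rule: highest base plus 20% of each additional charge. Highest is illegal dumping at $7,000. Additional: $1,150 × 20% = $230. Combined base = $7,000 + $230 = $7,230.
Age 65 or older (−35%): $7,230 × 0.65 = $4,699.50.
Defendant was on pretrial release at the time (+30%): $4,699.50 × 1.3 = $6,109.35.
Strong family ties in the jurisdiction (−25%): $6,109.35 × 0.75 = $4,582.01.
$4,582.01 is within the $200,000 maximum.
Rounded to the nearest dollar: $4,582.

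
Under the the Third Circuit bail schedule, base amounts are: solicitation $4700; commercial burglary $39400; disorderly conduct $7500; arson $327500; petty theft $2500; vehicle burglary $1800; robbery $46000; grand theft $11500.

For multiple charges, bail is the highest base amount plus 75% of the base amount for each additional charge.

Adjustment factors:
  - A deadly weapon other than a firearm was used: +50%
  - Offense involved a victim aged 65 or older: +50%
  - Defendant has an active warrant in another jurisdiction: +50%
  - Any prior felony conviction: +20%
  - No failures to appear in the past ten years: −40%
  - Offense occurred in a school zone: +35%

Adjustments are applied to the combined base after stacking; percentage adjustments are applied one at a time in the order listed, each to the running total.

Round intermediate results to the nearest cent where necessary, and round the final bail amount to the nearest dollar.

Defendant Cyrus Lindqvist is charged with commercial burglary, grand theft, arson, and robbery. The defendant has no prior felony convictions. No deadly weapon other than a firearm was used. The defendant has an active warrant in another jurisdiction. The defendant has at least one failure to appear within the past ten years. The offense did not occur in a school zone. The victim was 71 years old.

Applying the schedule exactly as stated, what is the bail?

$900394

Base amounts from the schedule: commercial burglary $39400; grand theft $11500; arson $327500; robbery $46000.
Stacking rule: highest base plus 75% of each additional charge. Highest is arson at $327500. Additional: $39400 × 75% = $29550; $11500 × 75% = $8625; $46000 × 75% = $34500. Combined base = $327500 + $72675 = $400175.
Offense involved a victim aged 65 or older (+50%): $400175 × 1.5 = $600262.50.
Defendant has an active warrant in another jurisdiction (+50%): $600262.50 × 1.5 = $900393.75.
Rounded to the nearest dollar: $900394.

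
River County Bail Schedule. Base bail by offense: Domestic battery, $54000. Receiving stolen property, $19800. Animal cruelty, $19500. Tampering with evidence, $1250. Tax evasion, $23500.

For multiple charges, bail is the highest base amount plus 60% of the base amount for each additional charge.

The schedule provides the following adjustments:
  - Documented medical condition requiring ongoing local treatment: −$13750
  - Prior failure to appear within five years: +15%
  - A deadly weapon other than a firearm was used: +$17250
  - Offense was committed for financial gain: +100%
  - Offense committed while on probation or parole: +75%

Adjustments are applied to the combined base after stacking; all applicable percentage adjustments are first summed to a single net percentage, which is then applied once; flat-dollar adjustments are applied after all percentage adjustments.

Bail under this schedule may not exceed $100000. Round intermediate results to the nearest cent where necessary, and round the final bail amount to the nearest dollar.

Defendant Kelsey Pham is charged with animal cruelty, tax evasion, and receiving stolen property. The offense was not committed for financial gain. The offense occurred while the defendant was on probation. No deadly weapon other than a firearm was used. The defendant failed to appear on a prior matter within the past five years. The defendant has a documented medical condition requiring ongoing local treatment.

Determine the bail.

$75702

Base amounts from the schedule: animal cruelty $19500; tax evasion $23500; receiving stolen property $19800.
Stacking rule: highest base plus 60% of each additional charge. Highest is tax evasion at $23500. Additional: $19500 × 60% = $11700; $19800 × 60% = $11880. Combined base = $23500 + $23580 = $47080.
Net percentage adjustment: +15% +75% = +90%. $47080 × 1.9 = $89452.
Documented medical condition requiring ongoing local treatment (−$13750 flat): $89452 − $13750 = $75702.
$75702 is within the $100000 maximum.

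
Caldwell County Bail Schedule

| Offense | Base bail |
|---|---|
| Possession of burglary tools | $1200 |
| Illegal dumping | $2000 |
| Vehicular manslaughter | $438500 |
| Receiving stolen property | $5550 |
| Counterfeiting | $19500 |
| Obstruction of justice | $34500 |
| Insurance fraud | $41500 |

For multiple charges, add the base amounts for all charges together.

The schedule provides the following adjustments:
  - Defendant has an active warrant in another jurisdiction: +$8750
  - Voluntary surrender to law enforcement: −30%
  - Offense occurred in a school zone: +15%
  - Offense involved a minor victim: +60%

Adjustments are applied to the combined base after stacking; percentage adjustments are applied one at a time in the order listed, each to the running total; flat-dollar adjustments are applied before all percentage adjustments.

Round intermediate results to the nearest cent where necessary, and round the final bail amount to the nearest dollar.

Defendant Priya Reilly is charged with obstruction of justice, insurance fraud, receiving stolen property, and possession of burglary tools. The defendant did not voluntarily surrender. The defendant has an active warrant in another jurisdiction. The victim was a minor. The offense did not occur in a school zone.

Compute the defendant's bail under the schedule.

$146400

Base amounts from the schedule: obstruction of justice $34500; insurance fraud $41500; receiving stolen property $5550; possession of burglary tools $1200.
Stacking rule: sum of all bases. $34500 + $41500 + $5550 + $1200 = $82750.
Defendant has an active warrant in another jurisdiction (+$8750 flat): $82750 + $8750 = $91500.
Offense involved a minor victim (+60%): $91500 × 1.6 = $146400.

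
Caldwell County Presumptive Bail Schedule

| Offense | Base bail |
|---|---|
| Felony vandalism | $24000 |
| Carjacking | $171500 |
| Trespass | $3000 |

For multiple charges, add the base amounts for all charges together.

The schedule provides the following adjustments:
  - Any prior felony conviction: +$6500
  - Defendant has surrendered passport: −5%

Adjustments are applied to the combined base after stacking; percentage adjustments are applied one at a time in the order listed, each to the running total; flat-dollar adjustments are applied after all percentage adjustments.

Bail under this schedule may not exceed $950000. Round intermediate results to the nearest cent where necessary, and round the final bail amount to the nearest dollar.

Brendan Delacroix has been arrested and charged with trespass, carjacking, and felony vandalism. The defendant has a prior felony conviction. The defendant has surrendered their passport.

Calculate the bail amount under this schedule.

Base amounts from the schedule: trespass $3000; carjacking $171500; felony vandalism $24000.
Stacking rule: sum of all bases. $3000 + $171500 + $24000 = $198500.
Defendant has surrendered passport (−5%): $198500 × 0.95 = $188575.
Any prior felony conviction (+$6500 flat): $188575 + $6500 = $195075.
$195075 is within the $950000 maximum.

$195075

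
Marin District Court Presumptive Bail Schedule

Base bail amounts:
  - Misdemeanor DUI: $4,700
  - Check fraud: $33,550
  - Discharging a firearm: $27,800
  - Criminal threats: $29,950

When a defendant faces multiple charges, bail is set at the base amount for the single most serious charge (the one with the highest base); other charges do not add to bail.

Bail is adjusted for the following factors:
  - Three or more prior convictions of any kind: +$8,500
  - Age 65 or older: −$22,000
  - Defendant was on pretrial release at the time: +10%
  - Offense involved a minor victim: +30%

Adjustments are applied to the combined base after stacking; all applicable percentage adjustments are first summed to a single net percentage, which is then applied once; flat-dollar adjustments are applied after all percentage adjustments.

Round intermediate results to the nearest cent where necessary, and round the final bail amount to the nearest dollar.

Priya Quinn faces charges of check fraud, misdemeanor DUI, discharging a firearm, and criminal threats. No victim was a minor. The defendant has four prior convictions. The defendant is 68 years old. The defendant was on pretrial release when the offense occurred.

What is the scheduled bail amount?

Base amounts from the schedule: check fraud $33,550; misdemeanor DUI $4,700; discharging a firearm $27,800; criminal threats $29,950.
Stacking rule: use the highest base only. Highest is check fraud at $33,550. Combined base = $33,550.
Defendant was on pretrial release at the time (+10%): $33,550 × 1.1 = $36,905.
Three or more prior convictions of any kind (+$8,500 flat): $36,905 + $8,500 = $45,405.
Age 65 or older (−$22,000 flat): $45,405 − $22,000 = $23,405.

$23,405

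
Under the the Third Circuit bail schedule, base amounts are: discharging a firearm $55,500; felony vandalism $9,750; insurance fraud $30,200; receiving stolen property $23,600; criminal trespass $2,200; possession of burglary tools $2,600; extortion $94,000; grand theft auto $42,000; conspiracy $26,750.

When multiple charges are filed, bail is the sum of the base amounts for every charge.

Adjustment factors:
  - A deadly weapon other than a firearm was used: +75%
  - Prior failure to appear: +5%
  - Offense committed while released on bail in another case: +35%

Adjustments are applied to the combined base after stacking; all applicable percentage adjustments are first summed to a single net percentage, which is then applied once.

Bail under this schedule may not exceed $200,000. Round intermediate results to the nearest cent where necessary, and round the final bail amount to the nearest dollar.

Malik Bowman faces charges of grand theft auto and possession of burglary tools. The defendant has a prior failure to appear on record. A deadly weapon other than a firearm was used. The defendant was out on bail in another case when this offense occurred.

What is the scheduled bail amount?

Base amounts from the schedule: grand theft auto $42,000; possession of burglary tools $2,600.
Stacking rule: sum of all bases. $42,000 + $2,600 = $44,600.
Net percentage adjustment: +75% +5% +35% = +115%. $44,600 × 2.15 = $95,890.
$95,890 is within the $200,000 maximum.

$95,890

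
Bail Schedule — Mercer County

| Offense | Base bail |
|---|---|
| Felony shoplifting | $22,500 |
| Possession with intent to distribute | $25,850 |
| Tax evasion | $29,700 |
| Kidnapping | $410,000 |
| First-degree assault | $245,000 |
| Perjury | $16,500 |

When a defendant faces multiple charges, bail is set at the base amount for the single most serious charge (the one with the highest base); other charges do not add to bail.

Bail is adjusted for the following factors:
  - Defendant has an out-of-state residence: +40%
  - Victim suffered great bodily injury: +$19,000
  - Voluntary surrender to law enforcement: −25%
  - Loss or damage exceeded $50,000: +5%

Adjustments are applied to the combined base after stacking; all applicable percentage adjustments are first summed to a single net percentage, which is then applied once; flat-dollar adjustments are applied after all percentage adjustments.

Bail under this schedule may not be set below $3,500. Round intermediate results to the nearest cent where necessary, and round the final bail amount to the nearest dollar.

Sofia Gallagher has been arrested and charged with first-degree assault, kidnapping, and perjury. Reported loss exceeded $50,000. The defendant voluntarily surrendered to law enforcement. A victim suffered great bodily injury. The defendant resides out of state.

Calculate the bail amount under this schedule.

$511,000

Base amounts from the schedule: first-degree assault $245,000; kidnapping $410,000; perjury $16,500.
Stacking rule: use the highest base only. Highest is kidnapping at $410,000. Combined base = $410,000.
Net percentage adjustment: +40% −25% +5% = +20%. $410,000 × 1.2 = $492,000.
Victim suffered great bodily injury (+$19,000 flat): $492,000 + $19,000 = $511,000.
$511,000 is at or above the $3,500 minimum.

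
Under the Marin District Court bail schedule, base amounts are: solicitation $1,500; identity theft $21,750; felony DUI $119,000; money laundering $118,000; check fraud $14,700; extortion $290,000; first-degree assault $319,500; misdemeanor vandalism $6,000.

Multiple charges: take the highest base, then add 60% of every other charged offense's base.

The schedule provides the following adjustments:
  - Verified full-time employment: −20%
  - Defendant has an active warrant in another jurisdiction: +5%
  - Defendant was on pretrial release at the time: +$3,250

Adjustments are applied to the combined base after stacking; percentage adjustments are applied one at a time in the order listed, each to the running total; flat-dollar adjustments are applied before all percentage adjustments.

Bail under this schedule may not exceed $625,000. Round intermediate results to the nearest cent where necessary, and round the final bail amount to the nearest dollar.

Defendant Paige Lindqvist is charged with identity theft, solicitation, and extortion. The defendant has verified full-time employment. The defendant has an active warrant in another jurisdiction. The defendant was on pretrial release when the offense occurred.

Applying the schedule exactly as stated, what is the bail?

Base amounts from the schedule: identity theft $21,750; solicitation $1,500; extortion $290,000.
Stacking rule: highest base plus 60% of each additional charge. Highest is extortion at $290,000. Additional: $21,750 × 60% = $13,050; $1,500 × 60% = $900. Combined base = $290,000 + $13,950 = $303,950.
Defendant was on pretrial release at the time (+$3,250 flat): $303,950 + $3,250 = $307,200.
Verified full-time employment (−20%): $307,200 × 0.8 = $245,760.
Defendant has an active warrant in another jurisdiction (+5%): $245,760 × 1.05 = $258,048.
$258,048 is within the $625,000 maximum.

$258,048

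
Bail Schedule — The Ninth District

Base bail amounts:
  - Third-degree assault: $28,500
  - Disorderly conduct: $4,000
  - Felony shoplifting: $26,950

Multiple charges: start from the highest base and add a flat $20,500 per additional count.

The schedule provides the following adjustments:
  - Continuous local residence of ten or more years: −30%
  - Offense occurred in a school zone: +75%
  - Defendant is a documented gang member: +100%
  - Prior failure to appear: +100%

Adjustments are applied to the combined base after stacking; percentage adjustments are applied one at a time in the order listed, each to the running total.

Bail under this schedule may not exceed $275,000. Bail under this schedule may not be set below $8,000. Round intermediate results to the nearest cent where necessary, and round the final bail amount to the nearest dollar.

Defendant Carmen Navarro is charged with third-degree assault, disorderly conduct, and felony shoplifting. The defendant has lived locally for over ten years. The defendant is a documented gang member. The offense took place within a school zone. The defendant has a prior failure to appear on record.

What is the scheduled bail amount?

$275,000

Base amounts from the schedule: third-degree assault $28,500; disorderly conduct $4,000; felony shoplifting $26,950.
Stacking rule: highest base plus $20,500 per additional charge. Highest is third-degree assault at $28,500; 2 additional charges → +$41,000. Combined base = $69,500.
Continuous local residence of ten or more years (−30%): $69,500 × 0.7 = $48,650.
Offense occurred in a school zone (+75%): $48,650 × 1.75 = $85,137.50.
Defendant is a documented gang member (+100%): $85,137.50 × 2 = $170,275.
Prior failure to appear (+100%): $170,275 × 2 = $340,550.
Result $340,550 exceeds the maximum of $275,000; bail is capped at $275,000.
$275,000 is at or above the $8,000 minimum.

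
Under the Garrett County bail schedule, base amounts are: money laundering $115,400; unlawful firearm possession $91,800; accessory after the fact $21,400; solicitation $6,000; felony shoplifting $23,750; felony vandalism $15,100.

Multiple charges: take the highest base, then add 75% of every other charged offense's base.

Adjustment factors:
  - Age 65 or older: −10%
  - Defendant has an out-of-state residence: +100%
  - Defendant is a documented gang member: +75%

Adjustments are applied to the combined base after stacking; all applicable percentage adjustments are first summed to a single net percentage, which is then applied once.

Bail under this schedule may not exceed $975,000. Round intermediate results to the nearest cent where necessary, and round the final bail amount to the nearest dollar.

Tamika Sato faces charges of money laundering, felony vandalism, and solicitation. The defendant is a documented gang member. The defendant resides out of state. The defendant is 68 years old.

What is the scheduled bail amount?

Base amounts from the schedule: money laundering $115,400; felony vandalism $15,100; solicitation $6,000.
Stacking rule: highest base plus 75% of each additional charge. Highest is money laundering at $115,400. Additional: $15,100 × 75% = $11,325; $6,000 × 75% = $4,500. Combined base = $115,400 + $15,825 = $131,225.
Net percentage adjustment: −10% +100% +75% = +165%. $131,225 × 2.65 = $347,746.25.
$347,746.25 is within the $975,000 maximum.
Rounded to the nearest dollar: $347,746.

$347,746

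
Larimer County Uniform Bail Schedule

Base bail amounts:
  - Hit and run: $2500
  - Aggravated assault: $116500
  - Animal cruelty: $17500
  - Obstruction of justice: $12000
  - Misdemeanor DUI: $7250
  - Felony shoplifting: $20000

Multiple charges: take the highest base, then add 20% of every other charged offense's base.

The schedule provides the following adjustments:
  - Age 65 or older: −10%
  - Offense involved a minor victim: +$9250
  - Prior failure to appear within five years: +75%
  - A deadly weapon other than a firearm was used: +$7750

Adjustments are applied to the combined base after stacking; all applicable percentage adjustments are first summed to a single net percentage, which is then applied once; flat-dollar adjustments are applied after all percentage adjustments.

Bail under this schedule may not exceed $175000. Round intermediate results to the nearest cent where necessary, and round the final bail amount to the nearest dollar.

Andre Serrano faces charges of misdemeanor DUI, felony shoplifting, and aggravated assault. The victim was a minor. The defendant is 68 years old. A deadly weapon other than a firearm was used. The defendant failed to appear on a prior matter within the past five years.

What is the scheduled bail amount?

$175000

Base amounts from the schedule: misdemeanor DUI $7250; felony shoplifting $20000; aggravated assault $116500.
Stacking rule: highest base plus 20% of each additional charge. Highest is aggravated assault at $116500. Additional: $7250 × 20% = $1450; $20000 × 20% = $4000. Combined base = $116500 + $5450 = $121950.
Net percentage adjustment: −10% +75% = +65%. $121950 × 1.65 = $201217.50.
Offense involved a minor victim (+$9250 flat): $201217.50 + $9250 = $210467.50.
A deadly weapon other than a firearm was used (+$7750 flat): $210467.50 + $7750 = $218217.50.
Result $218217.50 exceeds the maximum of $175000; bail is capped at $175000.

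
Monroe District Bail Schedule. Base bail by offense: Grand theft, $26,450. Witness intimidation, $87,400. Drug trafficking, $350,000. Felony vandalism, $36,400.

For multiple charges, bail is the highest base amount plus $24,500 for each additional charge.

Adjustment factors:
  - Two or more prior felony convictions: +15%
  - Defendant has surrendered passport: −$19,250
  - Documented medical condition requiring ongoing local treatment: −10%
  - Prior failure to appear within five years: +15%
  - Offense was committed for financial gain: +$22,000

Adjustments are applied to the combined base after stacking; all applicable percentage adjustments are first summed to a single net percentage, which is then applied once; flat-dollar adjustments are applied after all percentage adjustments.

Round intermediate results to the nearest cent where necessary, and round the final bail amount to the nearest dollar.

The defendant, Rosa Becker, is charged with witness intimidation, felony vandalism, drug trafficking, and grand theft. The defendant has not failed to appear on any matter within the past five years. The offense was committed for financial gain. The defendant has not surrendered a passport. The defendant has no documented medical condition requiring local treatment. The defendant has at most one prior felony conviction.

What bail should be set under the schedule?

$445,500

Base amounts from the schedule: witness intimidation $87,400; felony vandalism $36,400; drug trafficking $350,000; grand theft $26,450.
Stacking rule: highest base plus $24,500 per additional charge. Highest is drug trafficking at $350,000; 3 additional charges → +$73,500. Combined base = $423,500.
Offense was committed for financial gain (+$22,000 flat): $423,500 + $22,000 = $445,500.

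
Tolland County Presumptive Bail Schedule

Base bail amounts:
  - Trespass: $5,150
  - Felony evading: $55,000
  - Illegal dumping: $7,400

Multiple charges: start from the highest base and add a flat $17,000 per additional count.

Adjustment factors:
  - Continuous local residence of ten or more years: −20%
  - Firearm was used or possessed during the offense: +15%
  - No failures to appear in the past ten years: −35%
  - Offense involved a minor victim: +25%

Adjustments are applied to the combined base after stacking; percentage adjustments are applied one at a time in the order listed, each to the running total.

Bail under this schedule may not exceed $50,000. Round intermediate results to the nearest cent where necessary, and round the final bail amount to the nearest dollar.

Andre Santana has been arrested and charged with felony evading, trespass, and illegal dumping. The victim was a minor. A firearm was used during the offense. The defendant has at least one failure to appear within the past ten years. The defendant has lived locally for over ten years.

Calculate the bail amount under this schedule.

$50,000

Base amounts from the schedule: felony evading $55,000; trespass $5,150; illegal dumping $7,400.
Stacking rule: highest base plus $17,000 per additional charge. Highest is felony evading at $55,000; 2 additional charges → +$34,000. Combined base = $89,000.
Continuous local residence of ten or more years (−20%): $89,000 × 0.8 = $71,200.
Firearm was used or possessed during the offense (+15%): $71,200 × 1.15 = $81,880.
Offense involved a minor victim (+25%): $81,880 × 1.25 = $102,350.
Result $102,350 exceeds the maximum of $50,000; bail is capped at $50,000.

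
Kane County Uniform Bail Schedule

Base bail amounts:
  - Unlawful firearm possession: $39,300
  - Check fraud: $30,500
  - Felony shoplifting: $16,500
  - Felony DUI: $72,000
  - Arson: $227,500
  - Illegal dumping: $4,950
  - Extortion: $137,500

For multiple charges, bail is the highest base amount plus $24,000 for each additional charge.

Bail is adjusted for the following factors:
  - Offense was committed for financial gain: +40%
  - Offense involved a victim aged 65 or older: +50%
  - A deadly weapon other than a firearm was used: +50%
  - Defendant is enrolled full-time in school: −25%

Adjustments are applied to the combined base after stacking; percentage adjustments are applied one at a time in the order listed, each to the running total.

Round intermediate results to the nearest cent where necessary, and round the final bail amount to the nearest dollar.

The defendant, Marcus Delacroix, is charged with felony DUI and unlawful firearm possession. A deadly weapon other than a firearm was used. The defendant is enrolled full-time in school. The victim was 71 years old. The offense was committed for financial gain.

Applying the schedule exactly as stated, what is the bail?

$226,800

Base amounts from the schedule: felony DUI $72,000; unlawful firearm possession $39,300.
Stacking rule: highest base plus $24,000 per additional charge. Highest is felony DUI at $72,000; 1 additional charge → +$24,000. Combined base = $96,000.
Offense was committed for financial gain (+40%): $96,000 × 1.4 = $134,400.
Offense involved a victim aged 65 or older (+50%): $134,400 × 1.5 = $201,600.
A deadly weapon other than a firearm was used (+50%): $201,600 × 1.5 = $302,400.
Defendant is enrolled full-time in school (−25%): $302,400 × 0.75 = $226,800.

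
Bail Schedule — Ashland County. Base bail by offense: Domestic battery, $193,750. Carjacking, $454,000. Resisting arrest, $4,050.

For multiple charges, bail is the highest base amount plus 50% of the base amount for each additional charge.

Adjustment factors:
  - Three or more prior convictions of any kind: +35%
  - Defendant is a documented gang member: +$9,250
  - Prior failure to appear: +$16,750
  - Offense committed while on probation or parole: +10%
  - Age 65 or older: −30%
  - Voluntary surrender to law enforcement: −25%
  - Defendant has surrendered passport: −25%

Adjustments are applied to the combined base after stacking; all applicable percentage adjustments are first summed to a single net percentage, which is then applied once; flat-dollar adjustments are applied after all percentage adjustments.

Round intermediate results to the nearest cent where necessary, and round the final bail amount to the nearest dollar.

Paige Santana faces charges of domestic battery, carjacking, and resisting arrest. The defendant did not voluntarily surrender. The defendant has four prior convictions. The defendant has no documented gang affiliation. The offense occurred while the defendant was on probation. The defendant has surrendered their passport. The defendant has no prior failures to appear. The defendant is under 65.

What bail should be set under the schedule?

$663,480

Base amounts from the schedule: domestic battery $193,750; carjacking $454,000; resisting arrest $4,050.
Stacking rule: highest base plus 50% of each additional charge. Highest is carjacking at $454,000. Additional: $193,750 × 50% = $96,875; $4,050 × 50% = $2,025. Combined base = $454,000 + $98,900 = $552,900.
Net percentage adjustment: +35% +10% −25% = +20%. $552,900 × 1.2 = $663,480.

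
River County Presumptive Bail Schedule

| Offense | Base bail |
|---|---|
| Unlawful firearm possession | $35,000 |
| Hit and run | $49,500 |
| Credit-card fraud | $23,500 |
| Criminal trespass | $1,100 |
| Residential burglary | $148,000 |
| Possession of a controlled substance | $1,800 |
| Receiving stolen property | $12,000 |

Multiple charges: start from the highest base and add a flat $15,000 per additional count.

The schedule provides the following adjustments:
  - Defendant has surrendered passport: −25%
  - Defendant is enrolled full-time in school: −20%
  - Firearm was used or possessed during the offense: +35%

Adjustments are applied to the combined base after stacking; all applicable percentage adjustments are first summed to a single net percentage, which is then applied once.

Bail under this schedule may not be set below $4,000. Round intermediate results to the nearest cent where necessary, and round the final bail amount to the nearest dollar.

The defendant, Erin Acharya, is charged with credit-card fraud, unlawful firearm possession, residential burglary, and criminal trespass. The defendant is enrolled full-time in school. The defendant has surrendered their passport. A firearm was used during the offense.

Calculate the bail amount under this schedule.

$173,700

Base amounts from the schedule: credit-card fraud $23,500; unlawful firearm possession $35,000; residential burglary $148,000; criminal trespass $1,100.
Stacking rule: highest base plus $15,000 per additional charge. Highest is residential burglary at $148,000; 3 additional charges → +$45,000. Combined base = $193,000.
Net percentage adjustment: −25% −20% +35% = −10%. $193,000 × 0.9 = $173,700.
$173,700 is at or above the $4,000 minimum.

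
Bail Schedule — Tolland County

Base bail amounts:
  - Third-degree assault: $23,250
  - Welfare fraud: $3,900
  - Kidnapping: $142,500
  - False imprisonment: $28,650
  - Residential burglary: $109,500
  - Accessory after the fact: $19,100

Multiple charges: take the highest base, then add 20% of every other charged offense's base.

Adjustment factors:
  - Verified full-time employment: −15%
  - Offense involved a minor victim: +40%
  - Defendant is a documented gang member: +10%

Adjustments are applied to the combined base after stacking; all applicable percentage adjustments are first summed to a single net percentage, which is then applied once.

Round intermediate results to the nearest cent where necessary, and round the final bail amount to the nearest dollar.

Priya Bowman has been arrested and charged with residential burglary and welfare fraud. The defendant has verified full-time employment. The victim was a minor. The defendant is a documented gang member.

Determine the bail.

$148,878

Base amounts from the schedule: residential burglary $109,500; welfare fraud $3,900.
Stacking rule: highest base plus 20% of each additional charge. Highest is residential burglary at $109,500. Additional: $3,900 × 20% = $780. Combined base = $109,500 + $780 = $110,280.
Net percentage adjustment: −15% +40% +10% = +35%. $110,280 × 1.35 = $148,878.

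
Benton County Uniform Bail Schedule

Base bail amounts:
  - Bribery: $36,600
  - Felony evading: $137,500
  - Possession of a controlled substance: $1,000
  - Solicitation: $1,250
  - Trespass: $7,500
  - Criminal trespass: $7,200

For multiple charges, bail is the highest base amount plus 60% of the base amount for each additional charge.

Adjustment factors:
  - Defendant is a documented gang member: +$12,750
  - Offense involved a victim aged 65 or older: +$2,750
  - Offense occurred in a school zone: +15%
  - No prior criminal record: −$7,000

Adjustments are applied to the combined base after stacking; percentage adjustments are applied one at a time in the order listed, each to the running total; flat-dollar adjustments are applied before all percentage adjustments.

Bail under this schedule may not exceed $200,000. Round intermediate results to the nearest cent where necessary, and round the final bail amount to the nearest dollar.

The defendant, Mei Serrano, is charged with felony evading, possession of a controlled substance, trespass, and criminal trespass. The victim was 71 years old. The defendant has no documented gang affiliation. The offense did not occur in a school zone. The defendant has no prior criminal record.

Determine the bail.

$142,670

Base amounts from the schedule: felony evading $137,500; possession of a controlled substance $1,000; trespass $7,500; criminal trespass $7,200.
Stacking rule: highest base plus 60% of each additional charge. Highest is felony evading at $137,500. Additional: $1,000 × 60% = $600; $7,500 × 60% = $4,500; $7,200 × 60% = $4,320. Combined base = $137,500 + $9,420 = $146,920.
Offense involved a victim aged 65 or older (+$2,750 flat): $146,920 + $2,750 = $149,670.
No prior criminal record (−$7,000 flat): $149,670 − $7,000 = $142,670.
$142,670 is within the $200,000 maximum.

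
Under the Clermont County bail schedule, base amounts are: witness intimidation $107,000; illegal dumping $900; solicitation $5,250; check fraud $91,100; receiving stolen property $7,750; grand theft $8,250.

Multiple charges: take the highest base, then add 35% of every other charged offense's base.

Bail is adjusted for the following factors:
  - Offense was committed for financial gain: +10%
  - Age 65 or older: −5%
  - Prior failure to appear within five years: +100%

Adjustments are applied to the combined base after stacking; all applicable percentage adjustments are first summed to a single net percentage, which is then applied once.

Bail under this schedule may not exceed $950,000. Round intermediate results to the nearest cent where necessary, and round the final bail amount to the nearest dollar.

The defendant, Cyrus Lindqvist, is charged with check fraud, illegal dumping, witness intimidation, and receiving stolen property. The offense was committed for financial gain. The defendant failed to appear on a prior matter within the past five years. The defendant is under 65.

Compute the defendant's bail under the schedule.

$298,016

Base amounts from the schedule: check fraud $91,100; illegal dumping $900; witness intimidation $107,000; receiving stolen property $7,750.
Stacking rule: highest base plus 35% of each additional charge. Highest is witness intimidation at $107,000. Additional: $91,100 × 35% = $31,885; $900 × 35% = $315; $7,750 × 35% = $2,712.50. Combined base = $107,000 + $34,912.50 = $141,912.50.
Net percentage adjustment: +10% +100% = +110%. $141,912.50 × 2.1 = $298,016.25.
$298,016.25 is within the $950,000 maximum.
Rounded to the nearest dollar: $298,016.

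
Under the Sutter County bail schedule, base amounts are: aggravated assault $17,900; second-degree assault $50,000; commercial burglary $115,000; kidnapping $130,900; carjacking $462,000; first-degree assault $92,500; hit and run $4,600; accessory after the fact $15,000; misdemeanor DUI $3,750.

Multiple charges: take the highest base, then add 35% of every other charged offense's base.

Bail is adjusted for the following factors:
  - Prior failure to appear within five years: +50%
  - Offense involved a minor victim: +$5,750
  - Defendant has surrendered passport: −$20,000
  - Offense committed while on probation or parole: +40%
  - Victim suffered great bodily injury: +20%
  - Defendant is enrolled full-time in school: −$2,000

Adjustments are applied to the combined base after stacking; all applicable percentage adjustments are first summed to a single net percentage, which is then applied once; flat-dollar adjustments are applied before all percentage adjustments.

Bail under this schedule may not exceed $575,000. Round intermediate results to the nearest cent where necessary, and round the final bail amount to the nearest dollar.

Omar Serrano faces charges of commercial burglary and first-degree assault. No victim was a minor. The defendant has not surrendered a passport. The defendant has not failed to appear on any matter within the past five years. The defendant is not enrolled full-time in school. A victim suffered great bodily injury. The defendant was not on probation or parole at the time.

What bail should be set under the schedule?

$176,850

Base amounts from the schedule: commercial burglary $115,000; first-degree assault $92,500.
Stacking rule: highest base plus 35% of each additional charge. Highest is commercial burglary at $115,000. Additional: $92,500 × 35% = $32,375. Combined base = $115,000 + $32,375 = $147,375.
Victim suffered great bodily injury (+20%): $147,375 × 1.2 = $176,850.
$176,850 is within the $575,000 maximum.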